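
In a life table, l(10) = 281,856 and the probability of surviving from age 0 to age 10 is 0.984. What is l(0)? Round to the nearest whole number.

l(0) = l(10) / p = 281,856 / 0.984 = 286439.

286439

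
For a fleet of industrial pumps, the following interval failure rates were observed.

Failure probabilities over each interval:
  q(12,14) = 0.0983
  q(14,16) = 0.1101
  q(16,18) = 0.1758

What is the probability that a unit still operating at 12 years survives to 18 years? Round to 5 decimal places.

0.66136

The overall survival probability is (1 − 0.0983) × (1 − 0.1101) × (1 − 0.1758).
= 0.9017 × 0.8899 × 0.8242 = 0.661357.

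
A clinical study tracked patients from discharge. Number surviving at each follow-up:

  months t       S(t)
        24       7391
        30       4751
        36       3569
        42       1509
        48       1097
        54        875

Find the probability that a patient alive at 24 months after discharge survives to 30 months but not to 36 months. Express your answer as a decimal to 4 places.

0.1599

This is the probability of reaching 30 but not 36, conditional on being alive at 24: (S(30) − S(36)) / S(24).
= (4751 − 3569) / 7391 = 1182 / 7391 = 0.159924.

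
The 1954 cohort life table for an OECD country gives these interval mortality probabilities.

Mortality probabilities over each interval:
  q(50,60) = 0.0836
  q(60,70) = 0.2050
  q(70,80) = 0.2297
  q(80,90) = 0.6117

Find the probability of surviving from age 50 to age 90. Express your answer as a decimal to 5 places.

The overall survival probability is (1 − 0.0836) × (1 − 0.2050) × (1 − 0.2297) × (1 − 0.6117).
= 0.9164 × 0.7950 × 0.7703 × 0.3883 = 0.217911.

0.21791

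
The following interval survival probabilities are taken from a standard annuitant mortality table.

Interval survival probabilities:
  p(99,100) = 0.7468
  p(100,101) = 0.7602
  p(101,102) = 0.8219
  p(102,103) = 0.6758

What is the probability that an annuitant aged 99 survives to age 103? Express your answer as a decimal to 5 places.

Chaining the interval survival probabilities: 0.7468 × 0.7602 × 0.8219 × 0.6758.
= 0.315333.

0.31533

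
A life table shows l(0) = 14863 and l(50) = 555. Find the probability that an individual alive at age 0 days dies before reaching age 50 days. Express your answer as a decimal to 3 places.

0.963

P(die before 50 | alive at 0) = 1 − l(50)/l(0) = 1 − 555/14863 = (14308)/14863 = 0.962659.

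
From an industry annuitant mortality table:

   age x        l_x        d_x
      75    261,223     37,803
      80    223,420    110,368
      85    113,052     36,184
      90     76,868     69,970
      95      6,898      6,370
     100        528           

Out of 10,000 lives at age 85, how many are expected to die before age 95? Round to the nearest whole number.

The relevant probability is 1 − 6,898/113,052 = 0.938984.
Expected number = 10,000 × 0.938984 = 9390.

9390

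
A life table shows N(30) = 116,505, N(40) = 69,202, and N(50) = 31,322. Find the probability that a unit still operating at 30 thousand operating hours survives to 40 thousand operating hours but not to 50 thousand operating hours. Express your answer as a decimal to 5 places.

This is the probability of reaching 40 but not 50, conditional on being operational at 30: (N(40) − N(50)) / N(30).
= (69,202 − 31,322) / 116,505 = 37,880 / 116,505 = 0.325136.

0.32514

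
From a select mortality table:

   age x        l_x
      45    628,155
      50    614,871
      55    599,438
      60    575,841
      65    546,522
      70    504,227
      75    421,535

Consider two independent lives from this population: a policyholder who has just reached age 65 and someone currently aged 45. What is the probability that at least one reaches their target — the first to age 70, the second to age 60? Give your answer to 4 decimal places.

p₁ = l_70/l_65 = 504,227/546,522 = 0.922611; p₂ = l_60/l_45 = 575,841/628,155 = 0.916718.
P(at least one) = 1 − (1−p₁)(1−p₂) = 1 − 0.077389 × 0.083282 = 0.993555.

0.9936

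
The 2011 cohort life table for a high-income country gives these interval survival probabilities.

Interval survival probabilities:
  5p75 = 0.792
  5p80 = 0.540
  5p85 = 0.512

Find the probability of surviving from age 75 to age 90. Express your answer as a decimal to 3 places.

Survival from 75 to 90 is the product of surviving each interval: 0.792 × 0.540 × 0.512.
= 0.218972.

0.219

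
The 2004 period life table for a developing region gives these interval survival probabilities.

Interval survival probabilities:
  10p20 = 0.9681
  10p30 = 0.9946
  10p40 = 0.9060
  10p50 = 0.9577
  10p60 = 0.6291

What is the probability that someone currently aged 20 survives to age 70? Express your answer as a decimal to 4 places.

50p20 = 0.9681 × 0.9946 × 0.9060 × 0.9577 × 0.6291.
= 0.525589.

0.5256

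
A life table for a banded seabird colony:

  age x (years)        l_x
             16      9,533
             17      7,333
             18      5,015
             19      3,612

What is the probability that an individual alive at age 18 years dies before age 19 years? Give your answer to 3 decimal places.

0.280

P(die before 19 | alive at 18) = 1 − l_19/l_18 = 1 − 3,612/5,015 = (1,403)/5,015 = 0.279761.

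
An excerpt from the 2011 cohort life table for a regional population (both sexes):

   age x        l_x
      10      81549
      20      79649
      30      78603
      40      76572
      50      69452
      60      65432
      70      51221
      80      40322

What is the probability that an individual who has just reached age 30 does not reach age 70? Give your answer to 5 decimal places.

0.34836

P(die before 70 | alive at 30) = 1 − l_70/l_30 = 1 − 51221/78603 = (27382)/78603 = 0.348358.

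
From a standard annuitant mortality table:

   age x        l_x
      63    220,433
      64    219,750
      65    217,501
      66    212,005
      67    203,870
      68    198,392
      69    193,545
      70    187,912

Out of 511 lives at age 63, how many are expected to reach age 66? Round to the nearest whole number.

The relevant probability is 212,005/220,433 = 0.961766.
Expected number = 511 × 0.961766 = 491.

491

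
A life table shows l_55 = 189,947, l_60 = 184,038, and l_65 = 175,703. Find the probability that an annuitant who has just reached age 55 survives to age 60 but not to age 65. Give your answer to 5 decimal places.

This is the probability of reaching 60 but not 65, conditional on being alive at 55: (l_60 − l_65) / l_55.
= (184,038 − 175,703) / 189,947 = 8,335 / 189,947 = 0.043881.

0.04388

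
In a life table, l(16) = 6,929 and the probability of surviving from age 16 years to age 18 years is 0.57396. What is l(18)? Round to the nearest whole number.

3977

l(18) = l(16) × p = 6,929 × 0.57396 = 3977.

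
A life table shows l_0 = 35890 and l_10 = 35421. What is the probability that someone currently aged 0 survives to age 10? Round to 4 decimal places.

0.9869

The conditional survival probability is l_10/l_0 = 35421/35890 = 0.986932.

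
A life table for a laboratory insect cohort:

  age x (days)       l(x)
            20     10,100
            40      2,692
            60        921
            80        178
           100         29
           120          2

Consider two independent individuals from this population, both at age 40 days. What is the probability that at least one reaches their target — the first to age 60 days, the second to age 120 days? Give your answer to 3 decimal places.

0.343

p₁ = l(60)/l(40) = 921/2,692 = 0.342125; p₂ = l(120)/l(40) = 2/2,692 = 0.000743.
P(at least one) = 1 − (1−p₁)(1−p₂) = 1 − 0.657875 × 0.999257 = 0.342614.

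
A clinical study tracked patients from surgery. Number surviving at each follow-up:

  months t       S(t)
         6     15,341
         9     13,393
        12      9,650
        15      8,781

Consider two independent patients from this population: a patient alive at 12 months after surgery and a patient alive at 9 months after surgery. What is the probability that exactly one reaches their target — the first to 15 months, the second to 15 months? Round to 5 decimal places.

0.37239

p₁ = S(15)/S(12) = 8,781/9,650 = 0.909948; p₂ = S(15)/S(9) = 8,781/13,393 = 0.655641.
P(exactly one) = p₁(1−p₂) + (1−p₁)p₂ = 0.313349 + 0.059042 = 0.372391.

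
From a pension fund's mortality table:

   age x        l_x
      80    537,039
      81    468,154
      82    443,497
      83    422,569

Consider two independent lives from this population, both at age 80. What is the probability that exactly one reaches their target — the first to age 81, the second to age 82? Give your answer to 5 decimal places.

p₁ = l_81/l_80 = 468,154/537,039 = 0.871732; p₂ = l_82/l_80 = 443,497/537,039 = 0.825819.
P(exactly one) = p₁(1−p₂) + (1−p₁)p₂ = 0.151839 + 0.105926 = 0.257765.

0.25777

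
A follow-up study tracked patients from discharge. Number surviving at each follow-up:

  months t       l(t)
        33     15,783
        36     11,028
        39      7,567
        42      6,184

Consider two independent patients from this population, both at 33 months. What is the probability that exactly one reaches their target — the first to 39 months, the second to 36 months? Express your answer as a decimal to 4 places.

p₁ = l(39)/l(33) = 7,567/15,783 = 0.479440; p₂ = l(36)/l(33) = 11,028/15,783 = 0.698726.
P(exactly one) = p₁(1−p₂) + (1−p₁)p₂ = 0.144443 + 0.363729 = 0.508172.

0.5082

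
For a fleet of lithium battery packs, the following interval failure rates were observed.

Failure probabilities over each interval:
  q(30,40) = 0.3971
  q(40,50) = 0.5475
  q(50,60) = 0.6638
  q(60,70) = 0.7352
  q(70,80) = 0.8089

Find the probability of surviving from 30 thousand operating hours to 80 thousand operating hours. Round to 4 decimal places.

Survival from 30 to 80 is the product of surviving each interval: (1 − 0.3971) × (1 − 0.5475) × (1 − 0.6638) × (1 − 0.7352) × (1 − 0.8089).
= 0.6029 × 0.4525 × 0.3362 × 0.2648 × 0.1911 = 0.004641.

0.0046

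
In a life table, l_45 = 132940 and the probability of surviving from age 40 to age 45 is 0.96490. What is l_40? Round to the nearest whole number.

l_40 = l_45 / p = 132940 / 0.96490 = 137776.

137776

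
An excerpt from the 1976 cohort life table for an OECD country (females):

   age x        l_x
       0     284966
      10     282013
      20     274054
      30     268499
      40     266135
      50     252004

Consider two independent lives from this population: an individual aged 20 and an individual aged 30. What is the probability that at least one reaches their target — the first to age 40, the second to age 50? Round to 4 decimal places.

0.9982

p₁ = l_40/l_20 = 266135/274054 = 0.971104; p₂ = l_50/l_30 = 252004/268499 = 0.938566.
P(at least one) = 1 − (1−p₁)(1−p₂) = 1 − 0.028896 × 0.061434 = 0.998225.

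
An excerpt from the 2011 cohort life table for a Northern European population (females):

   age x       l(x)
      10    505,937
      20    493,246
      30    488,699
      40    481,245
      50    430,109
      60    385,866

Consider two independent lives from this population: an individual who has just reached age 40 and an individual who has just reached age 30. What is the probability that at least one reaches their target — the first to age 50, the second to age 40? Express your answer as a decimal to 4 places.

p₁ = l(50)/l(40) = 430,109/481,245 = 0.893742; p₂ = l(40)/l(30) = 481,245/488,699 = 0.984747.
P(at least one) = 1 − (1−p₁)(1−p₂) = 1 − 0.106258 × 0.015253 = 0.998379.

0.9984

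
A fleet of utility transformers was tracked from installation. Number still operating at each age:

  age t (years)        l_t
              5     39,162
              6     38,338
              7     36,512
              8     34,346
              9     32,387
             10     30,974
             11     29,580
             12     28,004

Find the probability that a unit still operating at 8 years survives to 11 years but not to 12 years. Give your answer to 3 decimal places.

This is the probability of reaching 11 but not 12, conditional on being operational at 8: (l_11 − l_12) / l_8.
= (29,580 − 28,004) / 34,346 = 1,576 / 34,346 = 0.045886.

0.046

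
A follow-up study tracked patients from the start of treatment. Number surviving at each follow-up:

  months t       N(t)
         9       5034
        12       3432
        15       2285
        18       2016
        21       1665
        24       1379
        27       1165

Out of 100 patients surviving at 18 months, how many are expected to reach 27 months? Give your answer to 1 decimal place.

57.8

The relevant probability is 1165/2016 = 0.577877.
Expected number = 100 × 0.577877 = 57.8.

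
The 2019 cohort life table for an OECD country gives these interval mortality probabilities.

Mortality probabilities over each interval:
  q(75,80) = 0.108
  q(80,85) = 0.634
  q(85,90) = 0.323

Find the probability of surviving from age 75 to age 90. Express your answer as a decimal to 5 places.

The overall survival probability is (1 − 0.108) × (1 − 0.634) × (1 − 0.323).
= 0.892 × 0.366 × 0.677 = 0.221022.

0.22102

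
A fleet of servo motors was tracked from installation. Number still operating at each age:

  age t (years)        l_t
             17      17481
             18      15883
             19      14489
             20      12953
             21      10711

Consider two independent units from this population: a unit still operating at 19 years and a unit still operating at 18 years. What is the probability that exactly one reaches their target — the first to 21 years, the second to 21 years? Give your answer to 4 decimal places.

0.4166

p₁ = l_21/l_19 = 10711/14489 = 0.739250; p₂ = l_21/l_18 = 10711/15883 = 0.674369.
P(exactly one) = p₁(1−p₂) + (1−p₁)p₂ = 0.240723 + 0.175842 = 0.416564.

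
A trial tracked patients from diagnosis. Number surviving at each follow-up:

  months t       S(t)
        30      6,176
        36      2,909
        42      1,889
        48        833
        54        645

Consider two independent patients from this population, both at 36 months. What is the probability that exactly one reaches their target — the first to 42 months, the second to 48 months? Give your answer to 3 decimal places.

0.564

p₁ = S(42)/S(36) = 1,889/2,909 = 0.649364; p₂ = S(48)/S(36) = 833/2,909 = 0.286353.
P(exactly one) = p₁(1−p₂) + (1−p₁)p₂ = 0.463417 + 0.100406 = 0.563822.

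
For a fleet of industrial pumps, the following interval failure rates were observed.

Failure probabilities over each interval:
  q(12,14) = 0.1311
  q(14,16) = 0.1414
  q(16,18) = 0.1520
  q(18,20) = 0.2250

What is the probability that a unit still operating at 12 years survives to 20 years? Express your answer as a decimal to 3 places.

Chaining the interval survival probabilities: (1 − 0.1311) × (1 − 0.1414) × (1 − 0.1520) × (1 − 0.2250).
= 0.8689 × 0.8586 × 0.8480 × 0.7750 = 0.490296.

0.490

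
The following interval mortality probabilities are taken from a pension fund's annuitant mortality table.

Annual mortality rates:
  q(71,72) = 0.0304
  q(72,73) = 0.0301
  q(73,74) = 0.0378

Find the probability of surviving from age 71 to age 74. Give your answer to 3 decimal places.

0.905

Survival from 71 to 74 is the product of surviving each interval: (1 − 0.0304) × (1 − 0.0301) × (1 − 0.0378).
= 0.9696 × 0.9699 × 0.9622 = 0.904867.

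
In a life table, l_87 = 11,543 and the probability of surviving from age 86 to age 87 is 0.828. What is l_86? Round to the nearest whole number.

13941

l_86 = l_87 / p = 11,543 / 0.828 = 13941.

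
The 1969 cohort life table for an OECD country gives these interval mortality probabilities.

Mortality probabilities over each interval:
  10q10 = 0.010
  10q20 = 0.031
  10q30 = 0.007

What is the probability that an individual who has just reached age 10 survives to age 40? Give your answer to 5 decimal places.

Survival from 10 to 40 is the product of surviving each interval: (1 − 0.010) × (1 − 0.031) × (1 − 0.007).
= 0.990 × 0.969 × 0.993 = 0.952595.

0.95259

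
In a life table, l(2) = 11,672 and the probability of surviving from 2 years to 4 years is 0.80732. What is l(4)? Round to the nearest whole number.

9423

l(4) = l(2) × p = 11,672 × 0.80732 = 9423.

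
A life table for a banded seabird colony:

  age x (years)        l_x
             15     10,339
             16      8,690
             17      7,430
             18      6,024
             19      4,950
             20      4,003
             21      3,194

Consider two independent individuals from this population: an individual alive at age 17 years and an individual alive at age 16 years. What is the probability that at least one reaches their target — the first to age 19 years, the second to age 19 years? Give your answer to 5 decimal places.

0.85635

p₁ = l_19/l_17 = 4,950/7,430 = 0.666218; p₂ = l_19/l_16 = 4,950/8,690 = 0.569620.
P(at least one) = 1 − (1−p₁)(1−p₂) = 1 − 0.333782 × 0.430380 = 0.856347.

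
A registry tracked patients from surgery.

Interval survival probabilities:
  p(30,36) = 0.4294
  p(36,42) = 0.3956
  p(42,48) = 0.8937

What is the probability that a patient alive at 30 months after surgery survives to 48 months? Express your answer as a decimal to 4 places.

0.1518

Survival from 30 to 48 is the product of surviving each interval: 0.4294 × 0.3956 × 0.8937.
= 0.151813.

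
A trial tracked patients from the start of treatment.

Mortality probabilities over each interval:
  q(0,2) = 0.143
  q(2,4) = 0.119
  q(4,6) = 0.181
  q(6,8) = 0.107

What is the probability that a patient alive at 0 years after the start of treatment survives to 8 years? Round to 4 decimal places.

0.5522

The overall survival probability is (1 − 0.143) × (1 − 0.119) × (1 − 0.181) × (1 − 0.107).
= 0.857 × 0.881 × 0.819 × 0.893 = 0.552195.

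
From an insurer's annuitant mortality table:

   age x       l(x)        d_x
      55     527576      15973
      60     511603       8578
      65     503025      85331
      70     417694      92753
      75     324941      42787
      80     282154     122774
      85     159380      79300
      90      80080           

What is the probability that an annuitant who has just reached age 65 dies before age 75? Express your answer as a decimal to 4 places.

P(die before 75 | alive at 65) = 1 − l(75)/l(65) = 1 − 324941/503025 = (178084)/503025 = 0.354026.

0.3540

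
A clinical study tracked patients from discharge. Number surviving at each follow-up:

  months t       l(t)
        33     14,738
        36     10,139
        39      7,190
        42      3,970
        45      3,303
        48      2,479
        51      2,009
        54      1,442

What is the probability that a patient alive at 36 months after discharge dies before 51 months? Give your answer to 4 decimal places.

P(die before 51 | alive at 36) = 1 − l(51)/l(36) = 1 − 2,009/10,139 = (8,130)/10,139 = 0.801854.

0.8019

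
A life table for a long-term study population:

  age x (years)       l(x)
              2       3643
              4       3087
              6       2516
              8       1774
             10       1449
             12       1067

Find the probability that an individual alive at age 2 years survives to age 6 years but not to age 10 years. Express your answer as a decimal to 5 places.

This is the probability of reaching 6 but not 10, conditional on being alive at 2: (l(6) − l(10)) / l(2).
= (2516 − 1449) / 3643 = 1067 / 3643 = 0.292890.

0.29289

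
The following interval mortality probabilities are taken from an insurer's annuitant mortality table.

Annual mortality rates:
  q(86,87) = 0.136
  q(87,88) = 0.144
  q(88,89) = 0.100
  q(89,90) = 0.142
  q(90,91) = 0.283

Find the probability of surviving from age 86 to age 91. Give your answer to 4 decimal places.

P(survive 86→91) = (1 − 0.136) × (1 − 0.144) × (1 − 0.100) × (1 − 0.142) × (1 − 0.283).
= 0.864 × 0.856 × 0.900 × 0.858 × 0.717 = 0.409484.

0.4095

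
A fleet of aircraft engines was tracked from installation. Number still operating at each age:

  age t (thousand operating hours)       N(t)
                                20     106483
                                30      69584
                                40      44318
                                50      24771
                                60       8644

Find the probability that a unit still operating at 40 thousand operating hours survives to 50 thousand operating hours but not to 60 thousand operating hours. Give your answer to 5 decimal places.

This is the probability of reaching 50 but not 60, conditional on being operational at 40: (N(50) − N(60)) / N(40).
= (24771 − 8644) / 44318 = 16127 / 44318 = 0.363893.

0.36389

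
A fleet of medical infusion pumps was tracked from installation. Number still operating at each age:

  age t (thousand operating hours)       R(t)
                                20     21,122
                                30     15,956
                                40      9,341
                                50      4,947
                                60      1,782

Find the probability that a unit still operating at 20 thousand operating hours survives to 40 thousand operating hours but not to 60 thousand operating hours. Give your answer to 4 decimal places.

This is the probability of reaching 40 but not 60, conditional on being operational at 20: (R(40) − R(60)) / R(20).
= (9,341 − 1,782) / 21,122 = 7,559 / 21,122 = 0.357873.

0.3579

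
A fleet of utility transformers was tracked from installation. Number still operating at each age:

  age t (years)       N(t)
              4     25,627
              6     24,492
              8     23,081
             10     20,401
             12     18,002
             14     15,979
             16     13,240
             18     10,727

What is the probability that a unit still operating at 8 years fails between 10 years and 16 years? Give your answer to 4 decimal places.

0.3103

This is the probability of reaching 10 but not 16, conditional on being operational at 8: (N(10) − N(16)) / N(8).
= (20,401 − 13,240) / 23,081 = 7,161 / 23,081 = 0.310255.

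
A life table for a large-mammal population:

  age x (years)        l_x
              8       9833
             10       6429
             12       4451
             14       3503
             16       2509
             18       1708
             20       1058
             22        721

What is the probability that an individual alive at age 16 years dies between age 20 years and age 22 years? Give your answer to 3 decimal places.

0.134

This is the probability of reaching 20 but not 22, conditional on being alive at 16: (l_20 − l_22) / l_16.
= (1058 − 721) / 2509 = 337 / 2509 = 0.134316.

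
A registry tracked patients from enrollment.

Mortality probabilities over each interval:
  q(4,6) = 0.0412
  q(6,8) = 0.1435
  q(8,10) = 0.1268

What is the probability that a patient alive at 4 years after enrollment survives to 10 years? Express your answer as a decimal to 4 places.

The overall survival probability is (1 − 0.0412) × (1 − 0.1435) × (1 − 0.1268).
= 0.9588 × 0.8565 × 0.8732 = 0.717082.

0.7171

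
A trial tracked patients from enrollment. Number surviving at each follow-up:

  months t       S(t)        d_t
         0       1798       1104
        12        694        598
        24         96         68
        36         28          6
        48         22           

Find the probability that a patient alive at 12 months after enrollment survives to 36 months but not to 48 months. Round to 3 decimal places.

0.009

This is the probability of reaching 36 but not 48, conditional on being alive at 12: (S(36) − S(48)) / S(12).
= (28 − 22) / 694 = 6 / 694 = 0.008646.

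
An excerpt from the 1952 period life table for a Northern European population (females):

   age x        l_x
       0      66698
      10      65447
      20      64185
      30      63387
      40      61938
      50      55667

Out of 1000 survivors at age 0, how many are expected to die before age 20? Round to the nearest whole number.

38

The relevant probability is 1 − 64185/66698 = 0.037677.
Expected number = 1000 × 0.037677 = 38.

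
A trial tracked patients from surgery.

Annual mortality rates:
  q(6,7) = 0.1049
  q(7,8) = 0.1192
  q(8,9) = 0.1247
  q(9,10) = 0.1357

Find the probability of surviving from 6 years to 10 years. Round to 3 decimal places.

0.596

Survival from 6 to 10 is the product of surviving each interval: (1 − 0.1049) × (1 − 0.1192) × (1 − 0.1247) × (1 − 0.1357).
= 0.8951 × 0.8808 × 0.8753 × 0.8643 = 0.596445.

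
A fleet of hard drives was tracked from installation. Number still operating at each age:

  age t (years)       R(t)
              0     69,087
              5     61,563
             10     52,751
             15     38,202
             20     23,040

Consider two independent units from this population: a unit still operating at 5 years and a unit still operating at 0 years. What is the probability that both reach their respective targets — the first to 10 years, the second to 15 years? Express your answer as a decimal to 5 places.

p₁ = R(10)/R(5) = 52,751/61,563 = 0.856862; p₂ = R(15)/R(0) = 38,202/69,087 = 0.552955.
P(both) = p₁ × p₂ = 0.856862 × 0.552955 = 0.473806.

0.47381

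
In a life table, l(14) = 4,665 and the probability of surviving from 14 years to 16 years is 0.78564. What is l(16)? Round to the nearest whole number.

l(16) = l(14) × p = 4,665 × 0.78564 = 3665.

3665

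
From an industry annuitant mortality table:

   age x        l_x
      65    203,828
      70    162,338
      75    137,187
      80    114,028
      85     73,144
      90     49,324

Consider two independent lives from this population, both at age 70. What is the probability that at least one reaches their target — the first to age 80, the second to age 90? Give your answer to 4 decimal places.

p₁ = l_80/l_70 = 114,028/162,338 = 0.702411; p₂ = l_90/l_70 = 49,324/162,338 = 0.303835.
P(at least one) = 1 − (1−p₁)(1−p₂) = 1 − 0.297589 × 0.696165 = 0.792829.

0.7928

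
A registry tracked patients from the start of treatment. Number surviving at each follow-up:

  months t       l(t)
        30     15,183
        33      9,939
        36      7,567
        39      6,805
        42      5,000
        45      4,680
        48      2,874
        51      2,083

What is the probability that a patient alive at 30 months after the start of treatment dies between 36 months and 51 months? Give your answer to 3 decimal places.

This is the probability of reaching 36 but not 51, conditional on being alive at 30: (l(36) − l(51)) / l(30).
= (7,567 − 2,083) / 15,183 = 5,484 / 15,183 = 0.361193.

0.361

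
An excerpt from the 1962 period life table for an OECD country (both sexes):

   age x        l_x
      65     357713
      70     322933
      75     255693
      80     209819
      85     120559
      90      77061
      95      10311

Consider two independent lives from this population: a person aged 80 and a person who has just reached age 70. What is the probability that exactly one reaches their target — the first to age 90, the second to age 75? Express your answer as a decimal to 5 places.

0.57745

p₁ = l_90/l_80 = 77061/209819 = 0.367274; p₂ = l_75/l_70 = 255693/322933 = 0.791783.
P(exactly one) = p₁(1−p₂) + (1−p₁)p₂ = 0.076473 + 0.500982 = 0.577454.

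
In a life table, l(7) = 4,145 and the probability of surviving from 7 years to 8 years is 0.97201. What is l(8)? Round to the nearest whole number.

l(8) = l(7) × p = 4,145 × 0.97201 = 4029.

4029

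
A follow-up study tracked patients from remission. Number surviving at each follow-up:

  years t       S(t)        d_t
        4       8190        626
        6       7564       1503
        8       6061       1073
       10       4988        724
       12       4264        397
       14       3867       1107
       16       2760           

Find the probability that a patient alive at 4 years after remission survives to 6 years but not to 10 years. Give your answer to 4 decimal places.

0.3145

This is the probability of reaching 6 but not 10, conditional on being alive at 4: (S(6) − S(10)) / S(4).
= (7564 − 4988) / 8190 = 2576 / 8190 = 0.314530.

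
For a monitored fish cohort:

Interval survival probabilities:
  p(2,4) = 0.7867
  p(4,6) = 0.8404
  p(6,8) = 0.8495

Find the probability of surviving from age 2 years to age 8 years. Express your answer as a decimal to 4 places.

Survival from 2 to 8 is the product of surviving each interval: 0.7867 × 0.8404 × 0.8495.
= 0.561641.

0.5616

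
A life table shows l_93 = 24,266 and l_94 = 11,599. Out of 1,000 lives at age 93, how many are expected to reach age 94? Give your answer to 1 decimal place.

The relevant probability is 11,599/24,266 = 0.477994.
Expected number = 1,000 × 0.477994 = 478.0.

478.0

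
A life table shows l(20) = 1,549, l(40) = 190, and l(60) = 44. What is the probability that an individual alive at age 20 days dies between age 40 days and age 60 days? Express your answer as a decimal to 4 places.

This is the probability of reaching 40 but not 60, conditional on being alive at 20: (l(40) − l(60)) / l(20).
= (190 − 44) / 1,549 = 146 / 1,549 = 0.094254.

0.0943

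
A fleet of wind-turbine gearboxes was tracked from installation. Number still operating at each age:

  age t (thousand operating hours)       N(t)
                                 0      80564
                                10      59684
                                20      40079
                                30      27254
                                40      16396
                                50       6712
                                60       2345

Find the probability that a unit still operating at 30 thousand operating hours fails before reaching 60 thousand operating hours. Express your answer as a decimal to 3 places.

0.914

P(fail before 60 | operational at 30) = 1 − N(60)/N(30) = 1 − 2345/27254 = (24909)/27254 = 0.913958.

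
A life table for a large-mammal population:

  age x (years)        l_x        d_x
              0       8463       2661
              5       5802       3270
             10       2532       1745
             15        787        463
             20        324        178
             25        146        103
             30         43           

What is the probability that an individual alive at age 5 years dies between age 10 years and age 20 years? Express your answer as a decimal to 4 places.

This is the probability of reaching 10 but not 20, conditional on being alive at 5: (l_10 − l_20) / l_5.
= (2532 − 324) / 5802 = 2208 / 5802 = 0.380558.

0.3806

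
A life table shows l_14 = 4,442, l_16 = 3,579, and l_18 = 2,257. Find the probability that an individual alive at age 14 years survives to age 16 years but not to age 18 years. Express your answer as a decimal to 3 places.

0.298

This is the probability of reaching 16 but not 18, conditional on being alive at 14: (l_16 − l_18) / l_14.
= (3,579 − 2,257) / 4,442 = 1,322 / 4,442 = 0.297614.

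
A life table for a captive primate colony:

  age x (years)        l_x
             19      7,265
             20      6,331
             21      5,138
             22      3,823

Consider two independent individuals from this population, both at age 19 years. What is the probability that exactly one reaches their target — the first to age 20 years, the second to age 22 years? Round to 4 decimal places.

0.4805

p₁ = l_20/l_19 = 6,331/7,265 = 0.871438; p₂ = l_22/l_19 = 3,823/7,265 = 0.526222.
P(exactly one) = p₁(1−p₂) + (1−p₁)p₂ = 0.412868 + 0.067652 = 0.480520.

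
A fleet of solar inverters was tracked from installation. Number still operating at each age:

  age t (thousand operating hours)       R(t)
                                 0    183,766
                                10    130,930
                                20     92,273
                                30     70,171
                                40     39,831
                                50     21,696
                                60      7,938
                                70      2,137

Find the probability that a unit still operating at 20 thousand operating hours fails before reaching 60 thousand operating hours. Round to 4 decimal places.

0.9140

P(fail before 60 | operational at 20) = 1 − R(60)/R(20) = 1 − 7,938/92,273 = (84,335)/92,273 = 0.913973.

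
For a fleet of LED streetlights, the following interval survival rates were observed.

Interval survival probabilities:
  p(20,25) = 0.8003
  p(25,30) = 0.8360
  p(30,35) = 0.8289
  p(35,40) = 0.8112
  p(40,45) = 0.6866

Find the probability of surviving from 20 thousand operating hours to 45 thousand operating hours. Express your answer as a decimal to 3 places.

P(survive 20→45) = 0.8003 × 0.8360 × 0.8289 × 0.8112 × 0.6866.
= 0.308882.

0.309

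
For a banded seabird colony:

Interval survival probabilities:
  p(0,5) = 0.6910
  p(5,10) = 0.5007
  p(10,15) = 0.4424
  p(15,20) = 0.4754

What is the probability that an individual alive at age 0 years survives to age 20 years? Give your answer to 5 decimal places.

0.07277

The overall survival probability is 0.6910 × 0.5007 × 0.4424 × 0.4754.
= 0.072766.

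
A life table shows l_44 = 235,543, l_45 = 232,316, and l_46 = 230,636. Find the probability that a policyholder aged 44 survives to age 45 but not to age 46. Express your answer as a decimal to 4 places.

0.0071

We want 1|1q44 = (l_45 − l_46)/l_44.
This is the probability of reaching 45 but not 46, conditional on being alive at 44: (l_45 − l_46) / l_44.
= (232,316 − 230,636) / 235,543 = 1,680 / 235,543 = 0.007132.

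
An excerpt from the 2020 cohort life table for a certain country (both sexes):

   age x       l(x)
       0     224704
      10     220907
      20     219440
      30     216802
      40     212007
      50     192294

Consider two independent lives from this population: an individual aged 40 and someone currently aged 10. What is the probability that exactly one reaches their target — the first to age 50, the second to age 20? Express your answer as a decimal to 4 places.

p₁ = l(50)/l(40) = 192294/212007 = 0.907017; p₂ = l(20)/l(10) = 219440/220907 = 0.993359.
P(exactly one) = p₁(1−p₂) + (1−p₁)p₂ = 0.006023 + 0.092365 = 0.098389.

0.0984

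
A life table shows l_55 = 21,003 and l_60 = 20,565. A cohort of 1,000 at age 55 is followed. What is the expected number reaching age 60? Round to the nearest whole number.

979

The relevant probability is 20,565/21,003 = 0.979146.
Expected number = 1,000 × 0.979146 = 979.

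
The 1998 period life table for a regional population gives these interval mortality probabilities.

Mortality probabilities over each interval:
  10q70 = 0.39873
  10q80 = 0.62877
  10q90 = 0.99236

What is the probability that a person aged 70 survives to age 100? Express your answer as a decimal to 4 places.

0.0017

Survival from 70 to 100 is the product of surviving each interval: (1 − 0.39873) × (1 − 0.62877) × (1 − 0.99236).
= 0.60127 × 0.37123 × 0.00764 = 0.001705.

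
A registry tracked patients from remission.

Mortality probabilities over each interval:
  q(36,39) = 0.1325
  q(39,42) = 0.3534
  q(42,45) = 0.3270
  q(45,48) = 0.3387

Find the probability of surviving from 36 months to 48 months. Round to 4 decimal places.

0.2496

Survival from 36 to 48 is the product of surviving each interval: (1 − 0.1325) × (1 − 0.3534) × (1 − 0.3270) × (1 − 0.3387).
= 0.8675 × 0.6466 × 0.6730 × 0.6613 = 0.249643.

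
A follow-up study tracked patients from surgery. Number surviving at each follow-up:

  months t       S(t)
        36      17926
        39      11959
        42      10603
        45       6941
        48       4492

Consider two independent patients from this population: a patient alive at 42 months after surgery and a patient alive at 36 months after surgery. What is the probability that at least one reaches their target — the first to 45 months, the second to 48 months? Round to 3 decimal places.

0.741

p₁ = S(45)/S(42) = 6941/10603 = 0.654626; p₂ = S(48)/S(36) = 4492/17926 = 0.250586.
P(at least one) = 1 − (1−p₁)(1−p₂) = 1 − 0.345374 × 0.749414 = 0.741172.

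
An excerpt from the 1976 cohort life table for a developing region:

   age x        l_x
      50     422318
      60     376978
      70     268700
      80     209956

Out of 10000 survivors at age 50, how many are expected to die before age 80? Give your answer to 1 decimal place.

The relevant probability is 1 − 209956/422318 = 0.502849.
Expected number = 10000 × 0.502849 = 5028.5.

5028.5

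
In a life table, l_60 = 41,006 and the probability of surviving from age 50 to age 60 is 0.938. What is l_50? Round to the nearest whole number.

l_50 = l_60 / p = 41,006 / 0.938 = 43716.

43716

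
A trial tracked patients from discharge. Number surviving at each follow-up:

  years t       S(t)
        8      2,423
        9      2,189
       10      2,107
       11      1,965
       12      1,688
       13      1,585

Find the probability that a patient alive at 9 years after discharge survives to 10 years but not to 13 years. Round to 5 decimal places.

0.23847

This is the probability of reaching 10 but not 13, conditional on being alive at 9: (S(10) − S(13)) / S(9).
= (2,107 − 1,585) / 2,189 = 522 / 2,189 = 0.238465.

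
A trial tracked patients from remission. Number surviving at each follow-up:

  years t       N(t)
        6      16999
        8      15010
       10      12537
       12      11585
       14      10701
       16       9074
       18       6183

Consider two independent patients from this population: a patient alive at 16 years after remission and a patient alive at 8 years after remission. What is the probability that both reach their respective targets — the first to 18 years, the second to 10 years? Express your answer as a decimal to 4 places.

p₁ = N(18)/N(16) = 6183/9074 = 0.681397; p₂ = N(10)/N(8) = 12537/15010 = 0.835243.
P(both) = p₁ × p₂ = 0.681397 × 0.835243 = 0.569132.

0.5691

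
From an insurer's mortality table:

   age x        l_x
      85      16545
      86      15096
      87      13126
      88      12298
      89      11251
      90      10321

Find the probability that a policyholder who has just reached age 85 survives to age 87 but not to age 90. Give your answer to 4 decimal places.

We want 2|3q85 = (l_87 − l_90)/l_85.
This is the probability of reaching 87 but not 90, conditional on being alive at 85: (l_87 − l_90) / l_85.
= (13126 − 10321) / 16545 = 2805 / 16545 = 0.169538.

0.1695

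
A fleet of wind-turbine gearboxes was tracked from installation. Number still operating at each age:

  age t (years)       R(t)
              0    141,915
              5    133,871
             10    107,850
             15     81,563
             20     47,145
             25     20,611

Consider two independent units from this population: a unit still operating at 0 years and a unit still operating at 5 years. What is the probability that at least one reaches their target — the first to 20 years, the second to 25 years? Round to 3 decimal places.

p₁ = R(20)/R(0) = 47,145/141,915 = 0.332206; p₂ = R(25)/R(5) = 20,611/133,871 = 0.153962.
P(at least one) = 1 − (1−p₁)(1−p₂) = 1 − 0.667794 × 0.846038 = 0.435021.

0.435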